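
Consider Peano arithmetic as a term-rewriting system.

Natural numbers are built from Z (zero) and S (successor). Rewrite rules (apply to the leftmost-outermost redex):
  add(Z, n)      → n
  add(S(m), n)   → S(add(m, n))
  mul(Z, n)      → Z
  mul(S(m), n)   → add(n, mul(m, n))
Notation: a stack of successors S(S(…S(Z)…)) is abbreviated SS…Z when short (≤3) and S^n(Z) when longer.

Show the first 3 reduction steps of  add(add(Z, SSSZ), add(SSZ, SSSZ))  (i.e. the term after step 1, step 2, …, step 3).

Answer: after 3 steps: S(S(add(SZ, add(SSZ, SSSZ))))

Reduction:
  start: add(add(Z, SSSZ), add(SSZ, SSSZ))
  [1] add(SSSZ, add(SSZ, SSSZ))
  [2] S(add(SSZ, add(SSZ, SSSZ)))
  [3] S(S(add(SZ, add(SSZ, SSSZ))))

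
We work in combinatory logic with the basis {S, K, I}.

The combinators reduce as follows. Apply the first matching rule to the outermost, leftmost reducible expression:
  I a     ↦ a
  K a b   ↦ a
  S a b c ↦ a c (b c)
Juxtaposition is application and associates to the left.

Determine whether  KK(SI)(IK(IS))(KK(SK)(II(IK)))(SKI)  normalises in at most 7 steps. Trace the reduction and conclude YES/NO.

Answer: YES — reaches normal form S in 5 ≤ 7 steps

Derivation:
  start: KK(SI)(IK(IS))(KK(SK)(II(IK)))(SKI)
  [1] K(IK(IS))(KK(SK)(II(IK)))(SKI)
  [2] IK(IS)(SKI)
  [3] K(IS)(SKI)
  [4] IS
  [5] S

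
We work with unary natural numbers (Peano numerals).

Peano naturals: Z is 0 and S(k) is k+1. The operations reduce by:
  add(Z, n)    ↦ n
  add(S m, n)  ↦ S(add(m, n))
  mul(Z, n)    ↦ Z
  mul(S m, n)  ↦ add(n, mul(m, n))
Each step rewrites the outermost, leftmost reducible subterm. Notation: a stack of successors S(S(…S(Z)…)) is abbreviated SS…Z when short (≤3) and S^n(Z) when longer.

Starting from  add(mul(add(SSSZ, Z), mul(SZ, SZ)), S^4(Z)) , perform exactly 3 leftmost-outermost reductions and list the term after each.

Answer: after 3 steps: add(add(add(SZ, mul(Z, SZ)), mul(add(SSZ, Z), mul(SZ, SZ))), S^4(Z))

Working:
  start: add(mul(add(SSSZ, Z), mul(SZ, SZ)), S^4(Z))
  [1] add(mul(S(add(SSZ, Z)), mul(SZ, SZ)), S^4(Z))
  [2] add(add(mul(SZ, SZ), mul(add(SSZ, Z), mul(SZ, SZ))), S^4(Z))
  [3] add(add(add(SZ, mul(Z, SZ)), mul(add(SSZ, Z), mul(SZ, SZ))), S^4(Z))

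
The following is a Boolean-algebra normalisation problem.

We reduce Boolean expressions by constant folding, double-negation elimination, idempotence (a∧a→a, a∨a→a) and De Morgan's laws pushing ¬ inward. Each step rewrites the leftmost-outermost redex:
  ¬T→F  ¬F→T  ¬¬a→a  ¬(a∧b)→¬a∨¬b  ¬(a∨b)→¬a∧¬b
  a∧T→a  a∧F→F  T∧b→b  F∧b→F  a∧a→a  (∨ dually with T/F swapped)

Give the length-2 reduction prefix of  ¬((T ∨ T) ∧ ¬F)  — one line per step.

  start: ¬((T ∨ T) ∧ ¬F)
  →1  ¬(T ∨ T) ∨ ¬¬F
  →2  (¬T ∧ ¬T) ∨ ¬¬F

Answer: after 2 steps: (¬T ∧ ¬T) ∨ ¬¬F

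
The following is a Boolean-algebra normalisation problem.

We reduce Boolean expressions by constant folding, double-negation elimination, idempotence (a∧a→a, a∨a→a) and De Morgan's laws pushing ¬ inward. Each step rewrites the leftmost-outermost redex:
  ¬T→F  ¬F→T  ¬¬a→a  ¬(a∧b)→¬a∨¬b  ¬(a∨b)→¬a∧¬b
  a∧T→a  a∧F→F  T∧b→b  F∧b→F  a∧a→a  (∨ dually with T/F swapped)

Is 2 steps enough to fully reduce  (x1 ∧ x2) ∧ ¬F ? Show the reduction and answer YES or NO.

  start: (x1 ∧ x2) ∧ ¬F
  [1] (x1 ∧ x2) ∧ T
  [2] x1 ∧ x2

Answer: YES — reaches normal form x1 ∧ x2 in 2 ≤ 2 steps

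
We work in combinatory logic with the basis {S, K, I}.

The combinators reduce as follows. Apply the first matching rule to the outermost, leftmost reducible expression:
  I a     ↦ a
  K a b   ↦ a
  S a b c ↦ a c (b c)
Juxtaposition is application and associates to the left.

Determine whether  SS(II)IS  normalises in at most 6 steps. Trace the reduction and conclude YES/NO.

Answer: YES — reaches normal form SS in 6 ≤ 6 steps

Working:
  start: SS(II)IS
  →1  SI(III)S
  →2  IS(IIIS)
  →3  S(IIIS)
  →4  S(IIS)
  →5  S(IS)
  →6  SS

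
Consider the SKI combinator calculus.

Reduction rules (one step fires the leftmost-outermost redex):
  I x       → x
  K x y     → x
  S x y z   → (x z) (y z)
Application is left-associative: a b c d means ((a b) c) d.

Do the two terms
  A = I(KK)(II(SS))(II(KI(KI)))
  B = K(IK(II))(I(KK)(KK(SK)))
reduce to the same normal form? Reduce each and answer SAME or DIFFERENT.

Term A:
  start: I(KK)(II(SS))(II(KI(KI)))
  step 1: KK(II(SS))(II(KI(KI)))
  step 2: K(II(KI(KI)))
  step 3: K(I(KI(KI)))
  step 4: K(KI(KI))
  step 5: KI

Term B:
  start: K(IK(II))(I(KK)(KK(SK)))
  step 1: IK(II)
  step 2: K(II)
  step 3: KI

Answer: SAME — A ⇓ KI, B ⇓ KI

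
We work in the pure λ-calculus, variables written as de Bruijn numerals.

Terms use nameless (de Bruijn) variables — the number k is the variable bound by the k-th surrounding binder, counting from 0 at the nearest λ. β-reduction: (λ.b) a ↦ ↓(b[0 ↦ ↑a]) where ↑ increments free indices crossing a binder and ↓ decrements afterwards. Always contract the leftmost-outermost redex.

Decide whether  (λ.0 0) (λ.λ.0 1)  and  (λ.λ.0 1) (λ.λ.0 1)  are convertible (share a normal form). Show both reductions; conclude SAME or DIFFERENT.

Term A:
  start: (λ.0 0) (λ.λ.0 1)
  step 1: (λ.λ.0 1) (λ.λ.0 1)
  step 2: λ.0 (λ.λ.0 1)

Term B:
  start: (λ.λ.0 1) (λ.λ.0 1)
  step 1: λ.0 (λ.λ.0 1)

Answer: SAME — A ⇓ λ.0 (λ.λ.0 1), B ⇓ λ.0 (λ.λ.0 1)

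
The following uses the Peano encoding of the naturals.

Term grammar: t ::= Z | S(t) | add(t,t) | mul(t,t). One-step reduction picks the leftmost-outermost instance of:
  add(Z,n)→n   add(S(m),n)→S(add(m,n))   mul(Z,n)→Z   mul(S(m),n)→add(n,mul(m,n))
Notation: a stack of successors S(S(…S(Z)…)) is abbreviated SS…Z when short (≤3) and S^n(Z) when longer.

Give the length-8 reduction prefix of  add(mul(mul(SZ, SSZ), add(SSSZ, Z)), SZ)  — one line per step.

Answer: after 8 steps: S(add(S(add(add(SZ, Z), mul(add(SZ, mul(Z, SSZ)), add(SSSZ, Z)))), SZ))

Derivation:
  start: add(mul(mul(SZ, SSZ), add(SSSZ, Z)), SZ)
  [1] add(mul(add(SSZ, mul(Z, SSZ)), add(SSSZ, Z)), SZ)
  [2] add(mul(S(add(SZ, mul(Z, SSZ))), add(SSSZ, Z)), SZ)
  [3] add(add(add(SSSZ, Z), mul(add(SZ, mul(Z, SSZ)), add(SSSZ, Z))), SZ)
  [4] add(add(S(add(SSZ, Z)), mul(add(SZ, mul(Z, SSZ)), add(SSSZ, Z))), SZ)
  [5] add(S(add(add(SSZ, Z), mul(add(SZ, mul(Z, SSZ)), add(SSSZ, Z)))), SZ)
  [6] S(add(add(add(SSZ, Z), mul(add(SZ, mul(Z, SSZ)), add(SSSZ, Z))), SZ))
  [7] S(add(add(S(add(SZ, Z)), mul(add(SZ, mul(Z, SSZ)), add(SSSZ, Z))), SZ))
  [8] S(add(S(add(add(SZ, Z), mul(add(SZ, mul(Z, SSZ)), add(SSSZ, Z)))), SZ))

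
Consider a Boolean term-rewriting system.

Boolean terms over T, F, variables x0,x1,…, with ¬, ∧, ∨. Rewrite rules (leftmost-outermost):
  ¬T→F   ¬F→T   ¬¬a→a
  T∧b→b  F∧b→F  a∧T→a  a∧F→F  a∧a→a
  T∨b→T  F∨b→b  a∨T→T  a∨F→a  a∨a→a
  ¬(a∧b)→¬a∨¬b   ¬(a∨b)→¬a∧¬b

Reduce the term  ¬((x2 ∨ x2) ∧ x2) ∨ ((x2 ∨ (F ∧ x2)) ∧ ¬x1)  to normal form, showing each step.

  start: ¬((x2 ∨ x2) ∧ x2) ∨ ((x2 ∨ (F ∧ x2)) ∧ ¬x1)
  [1] (¬(x2 ∨ x2) ∨ ¬x2) ∨ ((x2 ∨ (F ∧ x2)) ∧ ¬x1)
  [2] ((¬x2 ∧ ¬x2) ∨ ¬x2) ∨ ((x2 ∨ (F ∧ x2)) ∧ ¬x1)
  [3] (¬x2 ∨ ¬x2) ∨ ((x2 ∨ (F ∧ x2)) ∧ ¬x1)
  [4] ¬x2 ∨ ((x2 ∨ (F ∧ x2)) ∧ ¬x1)
  [5] ¬x2 ∨ ((x2 ∨ F) ∧ ¬x1)
  [6] ¬x2 ∨ (x2 ∧ ¬x1)

Answer: normal form = ¬x2 ∨ (x2 ∧ ¬x1)  (in 6 steps)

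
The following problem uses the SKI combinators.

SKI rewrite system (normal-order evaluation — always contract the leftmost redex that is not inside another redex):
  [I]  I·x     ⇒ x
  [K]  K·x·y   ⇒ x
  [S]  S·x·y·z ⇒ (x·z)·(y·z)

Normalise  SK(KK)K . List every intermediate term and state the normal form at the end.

  start: SK(KK)K
  →1  KK(KKK)
  →2  K

Answer: normal form = K  (in 2 steps)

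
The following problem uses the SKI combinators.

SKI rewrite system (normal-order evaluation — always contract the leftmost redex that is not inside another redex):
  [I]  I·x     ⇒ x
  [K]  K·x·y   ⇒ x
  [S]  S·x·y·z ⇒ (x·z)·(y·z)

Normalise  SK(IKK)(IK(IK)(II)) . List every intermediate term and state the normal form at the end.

Answer: normal form = K  (in 5 steps)

Reduction:
  start: SK(IKK)(IK(IK)(II))
  [1] K(IK(IK)(II))(IKK(IK(IK)(II)))
  [2] IK(IK)(II)
  [3] K(IK)(II)
  [4] IK
  [5] K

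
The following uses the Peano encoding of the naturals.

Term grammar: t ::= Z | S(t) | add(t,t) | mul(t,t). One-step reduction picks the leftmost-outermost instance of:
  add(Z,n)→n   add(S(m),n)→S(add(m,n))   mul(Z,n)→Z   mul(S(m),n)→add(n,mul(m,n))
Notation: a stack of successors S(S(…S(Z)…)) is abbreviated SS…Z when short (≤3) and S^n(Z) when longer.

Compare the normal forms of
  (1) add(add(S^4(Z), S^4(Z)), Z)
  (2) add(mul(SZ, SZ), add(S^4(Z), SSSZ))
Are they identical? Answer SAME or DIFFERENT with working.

Answer: SAME — A ⇓ S^8(Z), B ⇓ S^8(Z)

Reduction:
Term A:
  start: add(add(S^4(Z), S^4(Z)), Z)
  [1] add(S(add(SSSZ, S^4(Z))), Z)
  [2] S(add(add(SSSZ, S^4(Z)), Z))
  [3] S(add(S(add(SSZ, S^4(Z))), Z))
  [4] S(S(add(add(SSZ, S^4(Z)), Z)))
  [5] S(S(add(S(add(SZ, S^4(Z))), Z)))
  [6] S(S(S(add(add(SZ, S^4(Z)), Z))))
  [7] S(S(S(add(S(add(Z, S^4(Z))), Z))))
  [8] S(S(S(S(add(add(Z, S^4(Z)), Z)))))
  [9] S(S(S(S(add(S^4(Z), Z)))))
  [10] S(S(S(S(S(add(SSSZ, Z))))))
  [11] S(S(S(S(S(S(add(SSZ, Z)))))))
  [12] S(S(S(S(S(S(S(add(SZ, Z))))))))
  [13] S(S(S(S(S(S(S(S(add(Z, Z)))))))))
  [14] S^8(Z)

Term B:
  start: add(mul(SZ, SZ), add(S^4(Z), SSSZ))
  [1] add(add(SZ, mul(Z, SZ)), add(S^4(Z), SSSZ))
  [2] add(S(add(Z, mul(Z, SZ))), add(S^4(Z), SSSZ))
  [3] S(add(add(Z, mul(Z, SZ)), add(S^4(Z), SSSZ)))
  [4] S(add(mul(Z, SZ), add(S^4(Z), SSSZ)))
  [5] S(add(Z, add(S^4(Z), SSSZ)))
  [6] S(add(S^4(Z), SSSZ))
  [7] S(S(add(SSSZ, SSSZ)))
  [8] S(S(S(add(SSZ, SSSZ))))
  [9] S(S(S(S(add(SZ, SSSZ)))))
  [10] S(S(S(S(S(add(Z, SSSZ))))))
  [11] S^8(Z)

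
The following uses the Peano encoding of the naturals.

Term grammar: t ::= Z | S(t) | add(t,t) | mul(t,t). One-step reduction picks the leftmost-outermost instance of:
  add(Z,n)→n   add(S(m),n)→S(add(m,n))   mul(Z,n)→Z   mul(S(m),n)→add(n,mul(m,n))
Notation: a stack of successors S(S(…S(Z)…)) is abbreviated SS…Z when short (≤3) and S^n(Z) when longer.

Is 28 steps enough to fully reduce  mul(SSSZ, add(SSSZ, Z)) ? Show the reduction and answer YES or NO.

Answer: YES — reaches normal form S^9(Z) in 28 ≤ 28 steps

Reduction:
  start: mul(SSSZ, add(SSSZ, Z))
  step 1: add(add(SSSZ, Z), mul(SSZ, add(SSSZ, Z)))
  step 2: add(S(add(SSZ, Z)), mul(SSZ, add(SSSZ, Z)))
  step 3: S(add(add(SSZ, Z), mul(SSZ, add(SSSZ, Z))))
  step 4: S(add(S(add(SZ, Z)), mul(SSZ, add(SSSZ, Z))))
  step 5: S(S(add(add(SZ, Z), mul(SSZ, add(SSSZ, Z)))))
  step 6: S(S(add(S(add(Z, Z)), mul(SSZ, add(SSSZ, Z)))))
  step 7: S(S(S(add(add(Z, Z), mul(SSZ, add(SSSZ, Z))))))
  step 8: S(S(S(add(Z, mul(SSZ, add(SSSZ, Z))))))
  step 9: S(S(S(mul(SSZ, add(SSSZ, Z)))))
  step 10: S(S(S(add(add(SSSZ, Z), mul(SZ, add(SSSZ, Z))))))
  step 11: S(S(S(add(S(add(SSZ, Z)), mul(SZ, add(SSSZ, Z))))))
  step 12: S(S(S(S(add(add(SSZ, Z), mul(SZ, add(SSSZ, Z)))))))
  step 13: S(S(S(S(add(S(add(SZ, Z)), mul(SZ, add(SSSZ, Z)))))))
  step 14: S(S(S(S(S(add(add(SZ, Z), mul(SZ, add(SSSZ, Z))))))))
  step 15: S(S(S(S(S(add(S(add(Z, Z)), mul(SZ, add(SSSZ, Z))))))))
  step 16: S(S(S(S(S(S(add(add(Z, Z), mul(SZ, add(SSSZ, Z)))))))))
  step 17: S(S(S(S(S(S(add(Z, mul(SZ, add(SSSZ, Z)))))))))
  step 18: S(S(S(S(S(S(mul(SZ, add(SSSZ, Z))))))))
  step 19: S(S(S(S(S(S(add(add(SSSZ, Z), mul(Z, add(SSSZ, Z)))))))))
  step 20: S(S(S(S(S(S(add(S(add(SSZ, Z)), mul(Z, add(SSSZ, Z)))))))))
  step 21: S(S(S(S(S(S(S(add(add(SSZ, Z), mul(Z, add(SSSZ, Z))))))))))
  step 22: S(S(S(S(S(S(S(add(S(add(SZ, Z)), mul(Z, add(SSSZ, Z))))))))))
  step 23: S(S(S(S(S(S(S(S(add(add(SZ, Z), mul(Z, add(SSSZ, Z)))))))))))
  step 24: S(S(S(S(S(S(S(S(add(S(add(Z, Z)), mul(Z, add(SSSZ, Z)))))))))))
  step 25: S(S(S(S(S(S(S(S(S(add(add(Z, Z), mul(Z, add(SSSZ, Z))))))))))))
  step 26: S(S(S(S(S(S(S(S(S(add(Z, mul(Z, add(SSSZ, Z))))))))))))
  step 27: S(S(S(S(S(S(S(S(S(mul(Z, add(SSSZ, Z)))))))))))
  step 28: S^9(Z)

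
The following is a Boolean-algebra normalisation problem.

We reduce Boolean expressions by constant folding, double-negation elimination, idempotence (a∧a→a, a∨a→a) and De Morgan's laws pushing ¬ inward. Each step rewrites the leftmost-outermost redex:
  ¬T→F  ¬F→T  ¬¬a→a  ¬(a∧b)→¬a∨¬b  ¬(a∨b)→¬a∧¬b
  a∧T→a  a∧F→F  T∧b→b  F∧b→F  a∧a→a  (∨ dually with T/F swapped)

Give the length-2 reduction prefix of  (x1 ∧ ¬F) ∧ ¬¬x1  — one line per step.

  start: (x1 ∧ ¬F) ∧ ¬¬x1
  step 1: (x1 ∧ T) ∧ ¬¬x1
  step 2: x1 ∧ ¬¬x1

Answer: after 2 steps: x1 ∧ ¬¬x1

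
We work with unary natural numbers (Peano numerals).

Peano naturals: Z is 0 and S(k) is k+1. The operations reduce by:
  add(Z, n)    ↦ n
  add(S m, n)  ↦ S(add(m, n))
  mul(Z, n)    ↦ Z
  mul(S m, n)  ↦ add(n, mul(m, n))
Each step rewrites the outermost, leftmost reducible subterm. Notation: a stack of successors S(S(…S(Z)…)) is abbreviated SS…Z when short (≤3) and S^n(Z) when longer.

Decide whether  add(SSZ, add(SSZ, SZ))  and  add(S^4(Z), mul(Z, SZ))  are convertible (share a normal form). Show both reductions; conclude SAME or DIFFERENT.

Term A:
  start: add(SSZ, add(SSZ, SZ))
  [1] S(add(SZ, add(SSZ, SZ)))
  [2] S(S(add(Z, add(SSZ, SZ))))
  [3] S(S(add(SSZ, SZ)))
  [4] S(S(S(add(SZ, SZ))))
  [5] S(S(S(S(add(Z, SZ)))))
  [6] S^5(Z)

Term B:
  start: add(S^4(Z), mul(Z, SZ))
  [1] S(add(SSSZ, mul(Z, SZ)))
  [2] S(S(add(SSZ, mul(Z, SZ))))
  [3] S(S(S(add(SZ, mul(Z, SZ)))))
  [4] S(S(S(S(add(Z, mul(Z, SZ))))))
  [5] S(S(S(S(mul(Z, SZ)))))
  [6] S^4(Z)

Answer: DIFFERENT — A ⇓ S^5(Z), B ⇓ S^4(Z)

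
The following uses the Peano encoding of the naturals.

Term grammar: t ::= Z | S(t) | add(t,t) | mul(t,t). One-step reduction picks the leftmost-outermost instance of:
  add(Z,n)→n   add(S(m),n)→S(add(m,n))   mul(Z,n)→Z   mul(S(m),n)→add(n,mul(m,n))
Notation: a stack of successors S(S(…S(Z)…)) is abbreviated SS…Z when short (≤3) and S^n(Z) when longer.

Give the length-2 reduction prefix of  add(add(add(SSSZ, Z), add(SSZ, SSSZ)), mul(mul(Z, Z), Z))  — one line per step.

  start: add(add(add(SSSZ, Z), add(SSZ, SSSZ)), mul(mul(Z, Z), Z))
  [1] add(add(S(add(SSZ, Z)), add(SSZ, SSSZ)), mul(mul(Z, Z), Z))
  [2] add(S(add(add(SSZ, Z), add(SSZ, SSSZ))), mul(mul(Z, Z), Z))

Answer: after 2 steps: add(S(add(add(SSZ, Z), add(SSZ, SSSZ))), mul(mul(Z, Z), Z))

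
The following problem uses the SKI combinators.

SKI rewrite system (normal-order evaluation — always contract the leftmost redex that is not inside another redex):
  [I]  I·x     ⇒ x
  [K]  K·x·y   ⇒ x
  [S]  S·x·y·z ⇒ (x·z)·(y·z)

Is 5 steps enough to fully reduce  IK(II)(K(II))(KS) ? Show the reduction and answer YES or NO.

  start: IK(II)(K(II))(KS)
  →1  K(II)(K(II))(KS)
  →2  II(KS)
  →3  I(KS)
  →4  KS

Answer: YES — reaches normal form KS in 4 ≤ 5 steps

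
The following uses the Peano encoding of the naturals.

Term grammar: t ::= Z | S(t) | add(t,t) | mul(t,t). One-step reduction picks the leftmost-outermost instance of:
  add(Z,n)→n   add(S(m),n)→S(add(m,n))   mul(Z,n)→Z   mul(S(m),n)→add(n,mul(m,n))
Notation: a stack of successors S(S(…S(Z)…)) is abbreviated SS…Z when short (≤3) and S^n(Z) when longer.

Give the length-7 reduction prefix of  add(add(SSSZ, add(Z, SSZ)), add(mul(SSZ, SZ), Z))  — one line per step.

Answer: after 7 steps: S(S(S(add(add(Z, SSZ), add(mul(SSZ, SZ), Z)))))

Working:
  start: add(add(SSSZ, add(Z, SSZ)), add(mul(SSZ, SZ), Z))
  [1] add(S(add(SSZ, add(Z, SSZ))), add(mul(SSZ, SZ), Z))
  [2] S(add(add(SSZ, add(Z, SSZ)), add(mul(SSZ, SZ), Z)))
  [3] S(add(S(add(SZ, add(Z, SSZ))), add(mul(SSZ, SZ), Z)))
  [4] S(S(add(add(SZ, add(Z, SSZ)), add(mul(SSZ, SZ), Z))))
  [5] S(S(add(S(add(Z, add(Z, SSZ))), add(mul(SSZ, SZ), Z))))
  [6] S(S(S(add(add(Z, add(Z, SSZ)), add(mul(SSZ, SZ), Z)))))
  [7] S(S(S(add(add(Z, SSZ), add(mul(SSZ, SZ), Z)))))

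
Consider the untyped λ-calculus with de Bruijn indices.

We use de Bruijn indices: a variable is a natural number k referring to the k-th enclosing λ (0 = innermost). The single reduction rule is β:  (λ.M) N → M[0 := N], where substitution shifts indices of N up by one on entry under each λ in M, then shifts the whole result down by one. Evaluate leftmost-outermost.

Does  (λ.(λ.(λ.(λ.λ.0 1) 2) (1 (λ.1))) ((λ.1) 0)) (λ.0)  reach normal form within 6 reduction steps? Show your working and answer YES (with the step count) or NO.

Answer: YES — reaches normal form λ.0 (λ.0) in 4 ≤ 6 steps

Derivation:
  start: (λ.(λ.(λ.(λ.λ.0 1) 2) (1 (λ.1))) ((λ.1) 0)) (λ.0)
  →1  (λ.(λ.(λ.λ.0 1) (λ.0)) ((λ.0) (λ.1))) ((λ.λ.0) (λ.0))
  →2  (λ.(λ.λ.0 1) (λ.0)) ((λ.0) (λ.(λ.λ.0) (λ.0)))
  →3  (λ.λ.0 1) (λ.0)
  →4  λ.0 (λ.0)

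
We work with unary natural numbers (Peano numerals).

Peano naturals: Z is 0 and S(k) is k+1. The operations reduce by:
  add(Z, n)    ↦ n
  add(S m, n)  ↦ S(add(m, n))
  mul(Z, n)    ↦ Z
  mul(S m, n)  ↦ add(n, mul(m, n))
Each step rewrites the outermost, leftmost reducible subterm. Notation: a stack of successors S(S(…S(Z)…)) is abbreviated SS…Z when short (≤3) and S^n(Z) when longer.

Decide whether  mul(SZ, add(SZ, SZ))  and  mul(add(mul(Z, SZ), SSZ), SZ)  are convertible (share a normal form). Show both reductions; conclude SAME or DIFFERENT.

Answer: SAME — A ⇓ SSZ, B ⇓ SSZ

Reduction:
Term A:
  start: mul(SZ, add(SZ, SZ))
  step 1: add(add(SZ, SZ), mul(Z, add(SZ, SZ)))
  step 2: add(S(add(Z, SZ)), mul(Z, add(SZ, SZ)))
  step 3: S(add(add(Z, SZ), mul(Z, add(SZ, SZ))))
  step 4: S(add(SZ, mul(Z, add(SZ, SZ))))
  step 5: S(S(add(Z, mul(Z, add(SZ, SZ)))))
  step 6: S(S(mul(Z, add(SZ, SZ))))
  step 7: SSZ

Term B:
  start: mul(add(mul(Z, SZ), SSZ), SZ)
  step 1: mul(add(Z, SSZ), SZ)
  step 2: mul(SSZ, SZ)
  step 3: add(SZ, mul(SZ, SZ))
  step 4: S(add(Z, mul(SZ, SZ)))
  step 5: S(mul(SZ, SZ))
  step 6: S(add(SZ, mul(Z, SZ)))
  step 7: S(S(add(Z, mul(Z, SZ))))
  step 8: S(S(mul(Z, SZ)))
  step 9: SSZ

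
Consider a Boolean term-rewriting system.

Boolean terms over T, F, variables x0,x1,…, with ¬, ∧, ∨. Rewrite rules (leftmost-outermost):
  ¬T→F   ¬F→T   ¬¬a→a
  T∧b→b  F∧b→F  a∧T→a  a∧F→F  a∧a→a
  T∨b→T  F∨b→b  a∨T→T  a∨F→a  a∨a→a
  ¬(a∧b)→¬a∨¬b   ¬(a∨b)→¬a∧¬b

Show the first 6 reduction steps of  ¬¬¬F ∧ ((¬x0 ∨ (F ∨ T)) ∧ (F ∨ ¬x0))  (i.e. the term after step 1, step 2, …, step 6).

  start: ¬¬¬F ∧ ((¬x0 ∨ (F ∨ T)) ∧ (F ∨ ¬x0))
  step 1: ¬F ∧ ((¬x0 ∨ (F ∨ T)) ∧ (F ∨ ¬x0))
  step 2: T ∧ ((¬x0 ∨ (F ∨ T)) ∧ (F ∨ ¬x0))
  step 3: (¬x0 ∨ (F ∨ T)) ∧ (F ∨ ¬x0)
  step 4: (¬x0 ∨ T) ∧ (F ∨ ¬x0)
  step 5: T ∧ (F ∨ ¬x0)
  step 6: F ∨ ¬x0

Answer: after 6 steps: F ∨ ¬x0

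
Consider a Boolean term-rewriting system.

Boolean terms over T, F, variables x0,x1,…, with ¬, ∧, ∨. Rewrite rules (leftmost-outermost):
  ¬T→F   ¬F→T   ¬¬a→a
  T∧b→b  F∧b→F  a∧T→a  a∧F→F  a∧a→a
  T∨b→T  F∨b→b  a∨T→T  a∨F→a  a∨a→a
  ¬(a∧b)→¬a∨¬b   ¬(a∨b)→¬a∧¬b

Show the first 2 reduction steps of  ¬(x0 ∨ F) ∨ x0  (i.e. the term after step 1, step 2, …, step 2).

  start: ¬(x0 ∨ F) ∨ x0
  →1  (¬x0 ∧ ¬F) ∨ x0
  →2  (¬x0 ∧ T) ∨ x0

Answer: after 2 steps: (¬x0 ∧ T) ∨ x0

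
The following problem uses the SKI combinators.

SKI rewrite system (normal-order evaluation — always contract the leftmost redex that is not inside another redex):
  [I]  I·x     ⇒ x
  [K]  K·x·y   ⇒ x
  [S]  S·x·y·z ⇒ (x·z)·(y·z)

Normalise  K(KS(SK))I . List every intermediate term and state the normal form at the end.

Answer: normal form = S  (in 2 steps)

Reduction:
  start: K(KS(SK))I
  [1] KS(SK)
  [2] S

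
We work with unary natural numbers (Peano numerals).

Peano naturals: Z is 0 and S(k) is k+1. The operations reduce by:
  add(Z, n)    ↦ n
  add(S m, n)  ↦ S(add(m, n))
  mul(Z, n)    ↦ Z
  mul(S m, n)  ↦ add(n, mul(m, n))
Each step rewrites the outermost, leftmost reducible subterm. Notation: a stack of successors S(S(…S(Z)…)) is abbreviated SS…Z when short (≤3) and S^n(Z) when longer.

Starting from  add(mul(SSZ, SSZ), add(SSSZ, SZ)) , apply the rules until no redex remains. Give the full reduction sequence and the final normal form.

Answer: normal form = S^8(Z)  (in 18 steps)

Working:
  start: add(mul(SSZ, SSZ), add(SSSZ, SZ))
  [1] add(add(SSZ, mul(SZ, SSZ)), add(SSSZ, SZ))
  [2] add(S(add(SZ, mul(SZ, SSZ))), add(SSSZ, SZ))
  [3] S(add(add(SZ, mul(SZ, SSZ)), add(SSSZ, SZ)))
  [4] S(add(S(add(Z, mul(SZ, SSZ))), add(SSSZ, SZ)))
  [5] S(S(add(add(Z, mul(SZ, SSZ)), add(SSSZ, SZ))))
  [6] S(S(add(mul(SZ, SSZ), add(SSSZ, SZ))))
  [7] S(S(add(add(SSZ, mul(Z, SSZ)), add(SSSZ, SZ))))
  [8] S(S(add(S(add(SZ, mul(Z, SSZ))), add(SSSZ, SZ))))
  [9] S(S(S(add(add(SZ, mul(Z, SSZ)), add(SSSZ, SZ)))))
  [10] S(S(S(add(S(add(Z, mul(Z, SSZ))), add(SSSZ, SZ)))))
  [11] S(S(S(S(add(add(Z, mul(Z, SSZ)), add(SSSZ, SZ))))))
  [12] S(S(S(S(add(mul(Z, SSZ), add(SSSZ, SZ))))))
  [13] S(S(S(S(add(Z, add(SSSZ, SZ))))))
  [14] S(S(S(S(add(SSSZ, SZ)))))
  [15] S(S(S(S(S(add(SSZ, SZ))))))
  [16] S(S(S(S(S(S(add(SZ, SZ)))))))
  [17] S(S(S(S(S(S(S(add(Z, SZ))))))))
  [18] S^8(Z)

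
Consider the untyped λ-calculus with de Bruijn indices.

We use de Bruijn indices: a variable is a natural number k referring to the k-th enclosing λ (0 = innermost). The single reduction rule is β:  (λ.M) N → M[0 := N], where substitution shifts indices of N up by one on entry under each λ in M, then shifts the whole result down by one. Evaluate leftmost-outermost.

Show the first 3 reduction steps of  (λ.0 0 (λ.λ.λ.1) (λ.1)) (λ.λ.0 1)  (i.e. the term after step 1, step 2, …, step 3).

Answer: after 3 steps: (λ.λ.λ.1) (λ.λ.0 1) (λ.λ.λ.0 1)

Derivation:
  start: (λ.0 0 (λ.λ.λ.1) (λ.1)) (λ.λ.0 1)
  →1  (λ.λ.0 1) (λ.λ.0 1) (λ.λ.λ.1) (λ.λ.λ.0 1)
  →2  (λ.0 (λ.λ.0 1)) (λ.λ.λ.1) (λ.λ.λ.0 1)
  →3  (λ.λ.λ.1) (λ.λ.0 1) (λ.λ.λ.0 1)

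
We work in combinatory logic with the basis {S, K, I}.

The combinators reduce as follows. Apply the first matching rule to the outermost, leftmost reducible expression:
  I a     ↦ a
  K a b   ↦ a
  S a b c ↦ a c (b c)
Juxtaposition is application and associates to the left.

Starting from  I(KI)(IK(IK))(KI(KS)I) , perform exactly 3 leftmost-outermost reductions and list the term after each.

  start: I(KI)(IK(IK))(KI(KS)I)
  step 1: KI(IK(IK))(KI(KS)I)
  step 2: I(KI(KS)I)
  step 3: KI(KS)I

Answer: after 3 steps: KI(KS)I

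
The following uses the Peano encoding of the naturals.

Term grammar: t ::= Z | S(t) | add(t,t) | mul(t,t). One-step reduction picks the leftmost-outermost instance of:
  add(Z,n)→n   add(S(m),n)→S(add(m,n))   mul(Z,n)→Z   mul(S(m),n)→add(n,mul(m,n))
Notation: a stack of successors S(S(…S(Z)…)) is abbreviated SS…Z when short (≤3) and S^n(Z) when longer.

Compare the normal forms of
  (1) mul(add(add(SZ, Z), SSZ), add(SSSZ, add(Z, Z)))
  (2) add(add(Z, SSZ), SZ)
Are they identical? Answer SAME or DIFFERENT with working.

Term A:
  start: mul(add(add(SZ, Z), SSZ), add(SSSZ, add(Z, Z)))
  step 1: mul(add(S(add(Z, Z)), SSZ), add(SSSZ, add(Z, Z)))
  step 2: mul(S(add(add(Z, Z), SSZ)), add(SSSZ, add(Z, Z)))
  step 3: add(add(SSSZ, add(Z, Z)), mul(add(add(Z, Z), SSZ), add(SSSZ, add(Z, Z))))
  step 4: add(S(add(SSZ, add(Z, Z))), mul(add(add(Z, Z), SSZ), add(SSSZ, add(Z, Z))))
  step 5: S(add(add(SSZ, add(Z, Z)), mul(add(add(Z, Z), SSZ), add(SSSZ, add(Z, Z)))))
  step 6: S(add(S(add(SZ, add(Z, Z))), mul(add(add(Z, Z), SSZ), add(SSSZ, add(Z, Z)))))
  step 7: S(S(add(add(SZ, add(Z, Z)), mul(add(add(Z, Z), SSZ), add(SSSZ, add(Z, Z))))))
  step 8: S(S(add(S(add(Z, add(Z, Z))), mul(add(add(Z, Z), SSZ), add(SSSZ, add(Z, Z))))))
  step 9: S(S(S(add(add(Z, add(Z, Z)), mul(add(add(Z, Z), SSZ), add(SSSZ, add(Z, Z)))))))
  step 10: S(S(S(add(add(Z, Z), mul(add(add(Z, Z), SSZ), add(SSSZ, add(Z, Z)))))))
  step 11: S(S(S(add(Z, mul(add(add(Z, Z), SSZ), add(SSSZ, add(Z, Z)))))))
  step 12: S(S(S(mul(add(add(Z, Z), SSZ), add(SSSZ, add(Z, Z))))))
  step 13: S(S(S(mul(add(Z, SSZ), add(SSSZ, add(Z, Z))))))
  step 14: S(S(S(mul(SSZ, add(SSSZ, add(Z, Z))))))
  step 15: S(S(S(add(add(SSSZ, add(Z, Z)), mul(SZ, add(SSSZ, add(Z, Z)))))))
  step 16: S(S(S(add(S(add(SSZ, add(Z, Z))), mul(SZ, add(SSSZ, add(Z, Z)))))))
  step 17: S(S(S(S(add(add(SSZ, add(Z, Z)), mul(SZ, add(SSSZ, add(Z, Z))))))))
  step 18: S(S(S(S(add(S(add(SZ, add(Z, Z))), mul(SZ, add(SSSZ, add(Z, Z))))))))
  step 19: S(S(S(S(S(add(add(SZ, add(Z, Z)), mul(SZ, add(SSSZ, add(Z, Z)))))))))
  step 20: S(S(S(S(S(add(S(add(Z, add(Z, Z))), mul(SZ, add(SSSZ, add(Z, Z)))))))))
  step 21: S(S(S(S(S(S(add(add(Z, add(Z, Z)), mul(SZ, add(SSSZ, add(Z, Z))))))))))
  step 22: S(S(S(S(S(S(add(add(Z, Z), mul(SZ, add(SSSZ, add(Z, Z))))))))))
  step 23: S(S(S(S(S(S(add(Z, mul(SZ, add(SSSZ, add(Z, Z))))))))))
  step 24: S(S(S(S(S(S(mul(SZ, add(SSSZ, add(Z, Z)))))))))
  step 25: S(S(S(S(S(S(add(add(SSSZ, add(Z, Z)), mul(Z, add(SSSZ, add(Z, Z))))))))))
  step 26: S(S(S(S(S(S(add(S(add(SSZ, add(Z, Z))), mul(Z, add(SSSZ, add(Z, Z))))))))))
  step 27: S(S(S(S(S(S(S(add(add(SSZ, add(Z, Z)), mul(Z, add(SSSZ, add(Z, Z)))))))))))
  step 28: S(S(S(S(S(S(S(add(S(add(SZ, add(Z, Z))), mul(Z, add(SSSZ, add(Z, Z)))))))))))
  step 29: S(S(S(S(S(S(S(S(add(add(SZ, add(Z, Z)), mul(Z, add(SSSZ, add(Z, Z))))))))))))
  step 30: S(S(S(S(S(S(S(S(add(S(add(Z, add(Z, Z))), mul(Z, add(SSSZ, add(Z, Z))))))))))))
  step 31: S(S(S(S(S(S(S(S(S(add(add(Z, add(Z, Z)), mul(Z, add(SSSZ, add(Z, Z)))))))))))))
  step 32: S(S(S(S(S(S(S(S(S(add(add(Z, Z), mul(Z, add(SSSZ, add(Z, Z)))))))))))))
  step 33: S(S(S(S(S(S(S(S(S(add(Z, mul(Z, add(SSSZ, add(Z, Z)))))))))))))
  step 34: S(S(S(S(S(S(S(S(S(mul(Z, add(SSSZ, add(Z, Z))))))))))))
  step 35: S^9(Z)

Term B:
  start: add(add(Z, SSZ), SZ)
  step 1: add(SSZ, SZ)
  step 2: S(add(SZ, SZ))
  step 3: S(S(add(Z, SZ)))
  step 4: SSSZ

Answer: DIFFERENT — A ⇓ S^9(Z), B ⇓ SSSZ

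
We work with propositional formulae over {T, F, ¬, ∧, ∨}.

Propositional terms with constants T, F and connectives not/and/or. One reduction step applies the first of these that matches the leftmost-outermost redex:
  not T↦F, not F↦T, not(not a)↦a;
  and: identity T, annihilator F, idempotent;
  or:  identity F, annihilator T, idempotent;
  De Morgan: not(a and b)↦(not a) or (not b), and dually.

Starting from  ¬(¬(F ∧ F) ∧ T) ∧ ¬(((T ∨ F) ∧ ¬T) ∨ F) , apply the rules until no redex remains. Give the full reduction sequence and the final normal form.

  start: ¬(¬(F ∧ F) ∧ T) ∧ ¬(((T ∨ F) ∧ ¬T) ∨ F)
  →1  (¬¬(F ∧ F) ∨ ¬T) ∧ ¬(((T ∨ F) ∧ ¬T) ∨ F)
  →2  ((F ∧ F) ∨ ¬T) ∧ ¬(((T ∨ F) ∧ ¬T) ∨ F)
  →3  (F ∨ ¬T) ∧ ¬(((T ∨ F) ∧ ¬T) ∨ F)
  →4  ¬T ∧ ¬(((T ∨ F) ∧ ¬T) ∨ F)
  →5  F ∧ ¬(((T ∨ F) ∧ ¬T) ∨ F)
  →6  F

Answer: normal form = F  (in 6 steps)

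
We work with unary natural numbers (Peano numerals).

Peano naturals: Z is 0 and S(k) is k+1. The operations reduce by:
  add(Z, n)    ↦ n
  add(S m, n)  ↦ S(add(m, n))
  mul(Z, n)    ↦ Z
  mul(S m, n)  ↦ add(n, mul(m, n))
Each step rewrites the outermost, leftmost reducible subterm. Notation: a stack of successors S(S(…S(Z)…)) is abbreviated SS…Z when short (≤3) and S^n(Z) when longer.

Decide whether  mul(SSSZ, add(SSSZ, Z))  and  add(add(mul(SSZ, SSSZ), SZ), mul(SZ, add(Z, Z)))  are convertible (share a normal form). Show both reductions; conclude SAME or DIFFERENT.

Term A:
  start: mul(SSSZ, add(SSSZ, Z))
  →1  add(add(SSSZ, Z), mul(SSZ, add(SSSZ, Z)))
  →2  add(S(add(SSZ, Z)), mul(SSZ, add(SSSZ, Z)))
  →3  S(add(add(SSZ, Z), mul(SSZ, add(SSSZ, Z))))
  →4  S(add(S(add(SZ, Z)), mul(SSZ, add(SSSZ, Z))))
  →5  S(S(add(add(SZ, Z), mul(SSZ, add(SSSZ, Z)))))
  →6  S(S(add(S(add(Z, Z)), mul(SSZ, add(SSSZ, Z)))))
  →7  S(S(S(add(add(Z, Z), mul(SSZ, add(SSSZ, Z))))))
  →8  S(S(S(add(Z, mul(SSZ, add(SSSZ, Z))))))
  →9  S(S(S(mul(SSZ, add(SSSZ, Z)))))
  →10  S(S(S(add(add(SSSZ, Z), mul(SZ, add(SSSZ, Z))))))
  →11  S(S(S(add(S(add(SSZ, Z)), mul(SZ, add(SSSZ, Z))))))
  →12  S(S(S(S(add(add(SSZ, Z), mul(SZ, add(SSSZ, Z)))))))
  →13  S(S(S(S(add(S(add(SZ, Z)), mul(SZ, add(SSSZ, Z)))))))
  →14  S(S(S(S(S(add(add(SZ, Z), mul(SZ, add(SSSZ, Z))))))))
  →15  S(S(S(S(S(add(S(add(Z, Z)), mul(SZ, add(SSSZ, Z))))))))
  →16  S(S(S(S(S(S(add(add(Z, Z), mul(SZ, add(SSSZ, Z)))))))))
  →17  S(S(S(S(S(S(add(Z, mul(SZ, add(SSSZ, Z)))))))))
  →18  S(S(S(S(S(S(mul(SZ, add(SSSZ, Z))))))))
  →19  S(S(S(S(S(S(add(add(SSSZ, Z), mul(Z, add(SSSZ, Z)))))))))
  →20  S(S(S(S(S(S(add(S(add(SSZ, Z)), mul(Z, add(SSSZ, Z)))))))))
  →21  S(S(S(S(S(S(S(add(add(SSZ, Z), mul(Z, add(SSSZ, Z))))))))))
  →22  S(S(S(S(S(S(S(add(S(add(SZ, Z)), mul(Z, add(SSSZ, Z))))))))))
  →23  S(S(S(S(S(S(S(S(add(add(SZ, Z), mul(Z, add(SSSZ, Z)))))))))))
  →24  S(S(S(S(S(S(S(S(add(S(add(Z, Z)), mul(Z, add(SSSZ, Z)))))))))))
  →25  S(S(S(S(S(S(S(S(S(add(add(Z, Z), mul(Z, add(SSSZ, Z))))))))))))
  →26  S(S(S(S(S(S(S(S(S(add(Z, mul(Z, add(SSSZ, Z))))))))))))
  →27  S(S(S(S(S(S(S(S(S(mul(Z, add(SSSZ, Z)))))))))))
  →28  S^9(Z)

Term B:
  start: add(add(mul(SSZ, SSSZ), SZ), mul(SZ, add(Z, Z)))
  →1  add(add(add(SSSZ, mul(SZ, SSSZ)), SZ), mul(SZ, add(Z, Z)))
  →2  add(add(S(add(SSZ, mul(SZ, SSSZ))), SZ), mul(SZ, add(Z, Z)))
  →3  add(S(add(add(SSZ, mul(SZ, SSSZ)), SZ)), mul(SZ, add(Z, Z)))
  →4  S(add(add(add(SSZ, mul(SZ, SSSZ)), SZ), mul(SZ, add(Z, Z))))
  →5  S(add(add(S(add(SZ, mul(SZ, SSSZ))), SZ), mul(SZ, add(Z, Z))))
  →6  S(add(S(add(add(SZ, mul(SZ, SSSZ)), SZ)), mul(SZ, add(Z, Z))))
  →7  S(S(add(add(add(SZ, mul(SZ, SSSZ)), SZ), mul(SZ, add(Z, Z)))))
  →8  S(S(add(add(S(add(Z, mul(SZ, SSSZ))), SZ), mul(SZ, add(Z, Z)))))
  →9  S(S(add(S(add(add(Z, mul(SZ, SSSZ)), SZ)), mul(SZ, add(Z, Z)))))
  →10  S(S(S(add(add(add(Z, mul(SZ, SSSZ)), SZ), mul(SZ, add(Z, Z))))))
  →11  S(S(S(add(add(mul(SZ, SSSZ), SZ), mul(SZ, add(Z, Z))))))
  →12  S(S(S(add(add(add(SSSZ, mul(Z, SSSZ)), SZ), mul(SZ, add(Z, Z))))))
  →13  S(S(S(add(add(S(add(SSZ, mul(Z, SSSZ))), SZ), mul(SZ, add(Z, Z))))))
  →14  S(S(S(add(S(add(add(SSZ, mul(Z, SSSZ)), SZ)), mul(SZ, add(Z, Z))))))
  →15  S(S(S(S(add(add(add(SSZ, mul(Z, SSSZ)), SZ), mul(SZ, add(Z, Z)))))))
  →16  S(S(S(S(add(add(S(add(SZ, mul(Z, SSSZ))), SZ), mul(SZ, add(Z, Z)))))))
  →17  S(S(S(S(add(S(add(add(SZ, mul(Z, SSSZ)), SZ)), mul(SZ, add(Z, Z)))))))
  →18  S(S(S(S(S(add(add(add(SZ, mul(Z, SSSZ)), SZ), mul(SZ, add(Z, Z))))))))
  →19  S(S(S(S(S(add(add(S(add(Z, mul(Z, SSSZ))), SZ), mul(SZ, add(Z, Z))))))))
  →20  S(S(S(S(S(add(S(add(add(Z, mul(Z, SSSZ)), SZ)), mul(SZ, add(Z, Z))))))))
  →21  S(S(S(S(S(S(add(add(add(Z, mul(Z, SSSZ)), SZ), mul(SZ, add(Z, Z)))))))))
  →22  S(S(S(S(S(S(add(add(mul(Z, SSSZ), SZ), mul(SZ, add(Z, Z)))))))))
  →23  S(S(S(S(S(S(add(add(Z, SZ), mul(SZ, add(Z, Z)))))))))
  →24  S(S(S(S(S(S(add(SZ, mul(SZ, add(Z, Z)))))))))
  →25  S(S(S(S(S(S(S(add(Z, mul(SZ, add(Z, Z))))))))))
  →26  S(S(S(S(S(S(S(mul(SZ, add(Z, Z)))))))))
  →27  S(S(S(S(S(S(S(add(add(Z, Z), mul(Z, add(Z, Z))))))))))
  →28  S(S(S(S(S(S(S(add(Z, mul(Z, add(Z, Z))))))))))
  →29  S(S(S(S(S(S(S(mul(Z, add(Z, Z)))))))))
  →30  S^7(Z)

Answer: DIFFERENT — A ⇓ S^9(Z), B ⇓ S^7(Z)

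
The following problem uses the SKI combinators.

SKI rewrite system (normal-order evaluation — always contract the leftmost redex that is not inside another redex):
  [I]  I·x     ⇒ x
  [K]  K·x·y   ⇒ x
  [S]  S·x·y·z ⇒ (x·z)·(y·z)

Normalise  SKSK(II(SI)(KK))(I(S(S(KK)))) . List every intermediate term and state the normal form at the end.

Answer: normal form = SI(KK)  (in 5 steps)

Working:
  start: SKSK(II(SI)(KK))(I(S(S(KK))))
  [1] KK(SK)(II(SI)(KK))(I(S(S(KK))))
  [2] K(II(SI)(KK))(I(S(S(KK))))
  [3] II(SI)(KK)
  [4] I(SI)(KK)
  [5] SI(KK)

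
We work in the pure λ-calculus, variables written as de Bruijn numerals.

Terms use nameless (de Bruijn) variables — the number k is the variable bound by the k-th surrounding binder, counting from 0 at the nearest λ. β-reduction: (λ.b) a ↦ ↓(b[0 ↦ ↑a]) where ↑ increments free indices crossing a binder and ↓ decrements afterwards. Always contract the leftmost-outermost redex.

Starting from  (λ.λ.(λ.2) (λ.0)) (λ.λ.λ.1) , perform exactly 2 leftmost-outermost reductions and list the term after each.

Answer: after 2 steps: λ.λ.λ.λ.1

Derivation:
  start: (λ.λ.(λ.2) (λ.0)) (λ.λ.λ.1)
  →1  λ.(λ.λ.λ.λ.1) (λ.0)
  →2  λ.λ.λ.λ.1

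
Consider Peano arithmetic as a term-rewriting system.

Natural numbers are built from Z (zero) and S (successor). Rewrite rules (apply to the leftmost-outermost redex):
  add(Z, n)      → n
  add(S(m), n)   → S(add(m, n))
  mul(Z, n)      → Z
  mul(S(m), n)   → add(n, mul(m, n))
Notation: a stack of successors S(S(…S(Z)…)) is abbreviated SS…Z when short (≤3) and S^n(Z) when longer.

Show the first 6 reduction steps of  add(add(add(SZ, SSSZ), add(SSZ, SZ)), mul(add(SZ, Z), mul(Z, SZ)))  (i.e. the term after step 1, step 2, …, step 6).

  start: add(add(add(SZ, SSSZ), add(SSZ, SZ)), mul(add(SZ, Z), mul(Z, SZ)))
  →1  add(add(S(add(Z, SSSZ)), add(SSZ, SZ)), mul(add(SZ, Z), mul(Z, SZ)))
  →2  add(S(add(add(Z, SSSZ), add(SSZ, SZ))), mul(add(SZ, Z), mul(Z, SZ)))
  →3  S(add(add(add(Z, SSSZ), add(SSZ, SZ)), mul(add(SZ, Z), mul(Z, SZ))))
  →4  S(add(add(SSSZ, add(SSZ, SZ)), mul(add(SZ, Z), mul(Z, SZ))))
  →5  S(add(S(add(SSZ, add(SSZ, SZ))), mul(add(SZ, Z), mul(Z, SZ))))
  →6  S(S(add(add(SSZ, add(SSZ, SZ)), mul(add(SZ, Z), mul(Z, SZ)))))

Answer: after 6 steps: S(S(add(add(SSZ, add(SSZ, SZ)), mul(add(SZ, Z), mul(Z, SZ)))))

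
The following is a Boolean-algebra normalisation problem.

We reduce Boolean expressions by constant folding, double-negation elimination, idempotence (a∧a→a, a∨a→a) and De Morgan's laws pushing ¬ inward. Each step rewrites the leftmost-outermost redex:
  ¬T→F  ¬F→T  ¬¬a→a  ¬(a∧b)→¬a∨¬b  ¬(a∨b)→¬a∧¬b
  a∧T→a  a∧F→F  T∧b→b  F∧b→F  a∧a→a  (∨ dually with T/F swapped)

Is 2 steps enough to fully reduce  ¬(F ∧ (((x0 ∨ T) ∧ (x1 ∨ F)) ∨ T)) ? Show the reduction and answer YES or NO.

  start: ¬(F ∧ (((x0 ∨ T) ∧ (x1 ∨ F)) ∨ T))
  →1  ¬F ∨ ¬(((x0 ∨ T) ∧ (x1 ∨ F)) ∨ T)
  →2  T ∨ ¬(((x0 ∨ T) ∧ (x1 ∨ F)) ∨ T)

Answer: NO — after 2 steps the term is T ∨ ¬(((x0 ∨ T) ∧ (x1 ∨ F)) ∨ T), not yet normal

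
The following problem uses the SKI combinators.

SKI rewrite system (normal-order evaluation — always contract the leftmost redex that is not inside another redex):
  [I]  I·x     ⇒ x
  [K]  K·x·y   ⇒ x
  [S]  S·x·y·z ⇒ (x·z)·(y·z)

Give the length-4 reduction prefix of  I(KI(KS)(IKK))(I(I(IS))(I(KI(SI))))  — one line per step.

  start: I(KI(KS)(IKK))(I(I(IS))(I(KI(SI))))
  [1] KI(KS)(IKK)(I(I(IS))(I(KI(SI))))
  [2] I(IKK)(I(I(IS))(I(KI(SI))))
  [3] IKK(I(I(IS))(I(KI(SI))))
  [4] KK(I(I(IS))(I(KI(SI))))

Answer: after 4 steps: KK(I(I(IS))(I(KI(SI))))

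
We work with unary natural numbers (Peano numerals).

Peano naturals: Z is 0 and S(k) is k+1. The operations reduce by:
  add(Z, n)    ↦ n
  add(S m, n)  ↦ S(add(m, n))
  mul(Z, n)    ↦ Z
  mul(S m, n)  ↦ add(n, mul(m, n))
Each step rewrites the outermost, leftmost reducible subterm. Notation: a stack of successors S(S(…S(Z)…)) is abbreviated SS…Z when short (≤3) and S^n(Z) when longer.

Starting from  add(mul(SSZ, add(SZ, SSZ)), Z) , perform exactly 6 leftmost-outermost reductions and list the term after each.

  start: add(mul(SSZ, add(SZ, SSZ)), Z)
  step 1: add(add(add(SZ, SSZ), mul(SZ, add(SZ, SSZ))), Z)
  step 2: add(add(S(add(Z, SSZ)), mul(SZ, add(SZ, SSZ))), Z)
  step 3: add(S(add(add(Z, SSZ), mul(SZ, add(SZ, SSZ)))), Z)
  step 4: S(add(add(add(Z, SSZ), mul(SZ, add(SZ, SSZ))), Z))
  step 5: S(add(add(SSZ, mul(SZ, add(SZ, SSZ))), Z))
  step 6: S(add(S(add(SZ, mul(SZ, add(SZ, SSZ)))), Z))

Answer: after 6 steps: S(add(S(add(SZ, mul(SZ, add(SZ, SSZ)))), Z))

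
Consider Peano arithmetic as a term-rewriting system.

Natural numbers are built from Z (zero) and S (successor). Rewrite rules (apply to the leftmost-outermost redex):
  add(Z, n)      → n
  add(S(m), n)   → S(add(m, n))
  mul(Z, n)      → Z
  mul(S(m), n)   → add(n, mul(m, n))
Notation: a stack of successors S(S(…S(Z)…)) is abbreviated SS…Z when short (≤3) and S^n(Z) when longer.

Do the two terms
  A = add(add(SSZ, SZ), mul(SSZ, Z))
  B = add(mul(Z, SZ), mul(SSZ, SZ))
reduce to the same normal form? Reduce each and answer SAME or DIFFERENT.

Term A:
  start: add(add(SSZ, SZ), mul(SSZ, Z))
  →1  add(S(add(SZ, SZ)), mul(SSZ, Z))
  →2  S(add(add(SZ, SZ), mul(SSZ, Z)))
  →3  S(add(S(add(Z, SZ)), mul(SSZ, Z)))
  →4  S(S(add(add(Z, SZ), mul(SSZ, Z))))
  →5  S(S(add(SZ, mul(SSZ, Z))))
  →6  S(S(S(add(Z, mul(SSZ, Z)))))
  →7  S(S(S(mul(SSZ, Z))))
  →8  S(S(S(add(Z, mul(SZ, Z)))))
  →9  S(S(S(mul(SZ, Z))))
  →10  S(S(S(add(Z, mul(Z, Z)))))
  →11  S(S(S(mul(Z, Z))))
  →12  SSSZ

Term B:
  start: add(mul(Z, SZ), mul(SSZ, SZ))
  →1  add(Z, mul(SSZ, SZ))
  →2  mul(SSZ, SZ)
  →3  add(SZ, mul(SZ, SZ))
  →4  S(add(Z, mul(SZ, SZ)))
  →5  S(mul(SZ, SZ))
  →6  S(add(SZ, mul(Z, SZ)))
  →7  S(S(add(Z, mul(Z, SZ))))
  →8  S(S(mul(Z, SZ)))
  →9  SSZ

Answer: DIFFERENT — A ⇓ SSSZ, B ⇓ SSZ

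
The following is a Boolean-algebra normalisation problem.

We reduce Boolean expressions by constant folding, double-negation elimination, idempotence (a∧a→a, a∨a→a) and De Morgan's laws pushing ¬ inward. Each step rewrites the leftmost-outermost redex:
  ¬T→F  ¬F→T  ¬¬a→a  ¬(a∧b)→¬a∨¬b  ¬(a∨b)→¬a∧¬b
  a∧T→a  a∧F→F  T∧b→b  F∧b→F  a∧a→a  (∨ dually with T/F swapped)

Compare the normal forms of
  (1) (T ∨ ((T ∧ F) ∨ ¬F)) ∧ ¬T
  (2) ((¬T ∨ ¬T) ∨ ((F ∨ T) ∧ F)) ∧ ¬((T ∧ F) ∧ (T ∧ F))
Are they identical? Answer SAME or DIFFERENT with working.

Answer: SAME — A ⇓ F, B ⇓ F

Reduction:
Term A:
  start: (T ∨ ((T ∧ F) ∨ ¬F)) ∧ ¬T
  step 1: T ∧ ¬T
  step 2: ¬T
  step 3: F

Term B:
  start: ((¬T ∨ ¬T) ∨ ((F ∨ T) ∧ F)) ∧ ¬((T ∧ F) ∧ (T ∧ F))
  step 1: (¬T ∨ ((F ∨ T) ∧ F)) ∧ ¬((T ∧ F) ∧ (T ∧ F))
  step 2: (F ∨ ((F ∨ T) ∧ F)) ∧ ¬((T ∧ F) ∧ (T ∧ F))
  step 3: ((F ∨ T) ∧ F) ∧ ¬((T ∧ F) ∧ (T ∧ F))
  step 4: F ∧ ¬((T ∧ F) ∧ (T ∧ F))
  step 5: F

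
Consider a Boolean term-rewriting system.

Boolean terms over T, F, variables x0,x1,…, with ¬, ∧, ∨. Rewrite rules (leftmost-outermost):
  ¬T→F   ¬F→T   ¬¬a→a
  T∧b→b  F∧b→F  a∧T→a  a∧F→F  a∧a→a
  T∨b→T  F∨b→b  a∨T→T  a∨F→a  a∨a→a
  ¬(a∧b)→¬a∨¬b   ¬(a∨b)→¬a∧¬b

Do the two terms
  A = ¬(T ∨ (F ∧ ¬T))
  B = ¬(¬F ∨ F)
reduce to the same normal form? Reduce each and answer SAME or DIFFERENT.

Term A:
  start: ¬(T ∨ (F ∧ ¬T))
  [1] ¬T ∧ ¬(F ∧ ¬T)
  [2] F ∧ ¬(F ∧ ¬T)
  [3] F

Term B:
  start: ¬(¬F ∨ F)
  [1] ¬¬F ∧ ¬F
  [2] F ∧ ¬F
  [3] F

Answer: SAME — A ⇓ F, B ⇓ F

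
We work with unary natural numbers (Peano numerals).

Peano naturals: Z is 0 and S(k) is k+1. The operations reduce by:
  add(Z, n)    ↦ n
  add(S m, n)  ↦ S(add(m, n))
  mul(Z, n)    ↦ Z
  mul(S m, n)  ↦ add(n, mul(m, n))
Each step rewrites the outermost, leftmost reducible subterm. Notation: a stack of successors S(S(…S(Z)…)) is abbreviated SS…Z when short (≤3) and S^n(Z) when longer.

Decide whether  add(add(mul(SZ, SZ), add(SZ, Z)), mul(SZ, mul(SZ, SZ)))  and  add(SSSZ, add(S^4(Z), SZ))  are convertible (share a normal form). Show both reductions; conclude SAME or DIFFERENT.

Term A:
  start: add(add(mul(SZ, SZ), add(SZ, Z)), mul(SZ, mul(SZ, SZ)))
  step 1: add(add(add(SZ, mul(Z, SZ)), add(SZ, Z)), mul(SZ, mul(SZ, SZ)))
  step 2: add(add(S(add(Z, mul(Z, SZ))), add(SZ, Z)), mul(SZ, mul(SZ, SZ)))
  step 3: add(S(add(add(Z, mul(Z, SZ)), add(SZ, Z))), mul(SZ, mul(SZ, SZ)))
  step 4: S(add(add(add(Z, mul(Z, SZ)), add(SZ, Z)), mul(SZ, mul(SZ, SZ))))
  step 5: S(add(add(mul(Z, SZ), add(SZ, Z)), mul(SZ, mul(SZ, SZ))))
  step 6: S(add(add(Z, add(SZ, Z)), mul(SZ, mul(SZ, SZ))))
  step 7: S(add(add(SZ, Z), mul(SZ, mul(SZ, SZ))))
  step 8: S(add(S(add(Z, Z)), mul(SZ, mul(SZ, SZ))))
  step 9: S(S(add(add(Z, Z), mul(SZ, mul(SZ, SZ)))))
  step 10: S(S(add(Z, mul(SZ, mul(SZ, SZ)))))
  step 11: S(S(mul(SZ, mul(SZ, SZ))))
  step 12: S(S(add(mul(SZ, SZ), mul(Z, mul(SZ, SZ)))))
  step 13: S(S(add(add(SZ, mul(Z, SZ)), mul(Z, mul(SZ, SZ)))))
  step 14: S(S(add(S(add(Z, mul(Z, SZ))), mul(Z, mul(SZ, SZ)))))
  step 15: S(S(S(add(add(Z, mul(Z, SZ)), mul(Z, mul(SZ, SZ))))))
  step 16: S(S(S(add(mul(Z, SZ), mul(Z, mul(SZ, SZ))))))
  step 17: S(S(S(add(Z, mul(Z, mul(SZ, SZ))))))
  step 18: S(S(S(mul(Z, mul(SZ, SZ)))))
  step 19: SSSZ

Term B:
  start: add(SSSZ, add(S^4(Z), SZ))
  step 1: S(add(SSZ, add(S^4(Z), SZ)))
  step 2: S(S(add(SZ, add(S^4(Z), SZ))))
  step 3: S(S(S(add(Z, add(S^4(Z), SZ)))))
  step 4: S(S(S(add(S^4(Z), SZ))))
  step 5: S(S(S(S(add(SSSZ, SZ)))))
  step 6: S(S(S(S(S(add(SSZ, SZ))))))
  step 7: S(S(S(S(S(S(add(SZ, SZ)))))))
  step 8: S(S(S(S(S(S(S(add(Z, SZ))))))))
  step 9: S^8(Z)

Answer: DIFFERENT — A ⇓ SSSZ, B ⇓ S^8(Z)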